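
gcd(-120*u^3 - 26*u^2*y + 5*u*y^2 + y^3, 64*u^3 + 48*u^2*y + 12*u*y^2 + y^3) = 4*u + y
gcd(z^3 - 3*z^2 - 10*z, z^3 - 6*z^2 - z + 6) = 1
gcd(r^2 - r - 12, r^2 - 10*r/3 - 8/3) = r - 4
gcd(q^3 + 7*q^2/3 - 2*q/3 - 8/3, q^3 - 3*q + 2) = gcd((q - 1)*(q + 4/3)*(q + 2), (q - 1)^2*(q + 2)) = q^2 + q - 2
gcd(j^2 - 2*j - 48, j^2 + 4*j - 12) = j + 6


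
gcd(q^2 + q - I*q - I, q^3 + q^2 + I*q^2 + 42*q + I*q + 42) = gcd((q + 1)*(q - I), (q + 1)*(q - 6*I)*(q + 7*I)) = q + 1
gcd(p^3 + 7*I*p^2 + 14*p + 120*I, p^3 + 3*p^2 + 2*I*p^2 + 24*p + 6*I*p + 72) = p^2 + 2*I*p + 24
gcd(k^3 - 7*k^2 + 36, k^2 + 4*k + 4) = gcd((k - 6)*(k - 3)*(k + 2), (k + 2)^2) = k + 2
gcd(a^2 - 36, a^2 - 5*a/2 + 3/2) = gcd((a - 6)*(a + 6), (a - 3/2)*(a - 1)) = 1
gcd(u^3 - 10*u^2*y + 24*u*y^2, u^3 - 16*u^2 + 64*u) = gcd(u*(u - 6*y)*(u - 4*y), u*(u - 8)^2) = u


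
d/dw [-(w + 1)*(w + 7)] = -2*w - 8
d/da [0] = 0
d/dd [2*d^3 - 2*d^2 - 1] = 2*d*(3*d - 2)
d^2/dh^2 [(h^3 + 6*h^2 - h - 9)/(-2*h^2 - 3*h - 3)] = 2*(37*h^3 + 189*h^2 + 117*h - 36)/(8*h^6 + 36*h^5 + 90*h^4 + 135*h^3 + 135*h^2 + 81*h + 27)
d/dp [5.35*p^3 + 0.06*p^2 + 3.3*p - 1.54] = 16.05*p^2 + 0.12*p + 3.3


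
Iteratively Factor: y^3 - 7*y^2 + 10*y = (y - 5)*(y^2 - 2*y) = y*(y - 5)*(y - 2)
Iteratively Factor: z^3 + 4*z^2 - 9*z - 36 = (z - 3)*(z^2 + 7*z + 12) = (z - 3)*(z + 3)*(z + 4)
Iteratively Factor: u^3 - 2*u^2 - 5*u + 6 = (u - 3)*(u^2 + u - 2) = (u - 3)*(u + 2)*(u - 1)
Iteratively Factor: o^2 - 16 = (o + 4)*(o - 4)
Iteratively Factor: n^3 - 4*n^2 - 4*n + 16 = (n + 2)*(n^2 - 6*n + 8) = (n - 4)*(n + 2)*(n - 2)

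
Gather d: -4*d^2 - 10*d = -4*d^2 - 10*d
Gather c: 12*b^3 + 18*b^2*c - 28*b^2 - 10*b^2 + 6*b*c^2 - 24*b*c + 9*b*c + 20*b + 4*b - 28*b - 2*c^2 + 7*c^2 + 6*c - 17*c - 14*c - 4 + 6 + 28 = 12*b^3 - 38*b^2 - 4*b + c^2*(6*b + 5) + c*(18*b^2 - 15*b - 25) + 30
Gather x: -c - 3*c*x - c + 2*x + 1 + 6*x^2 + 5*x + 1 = -2*c + 6*x^2 + x*(7 - 3*c) + 2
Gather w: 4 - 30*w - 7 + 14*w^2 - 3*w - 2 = 14*w^2 - 33*w - 5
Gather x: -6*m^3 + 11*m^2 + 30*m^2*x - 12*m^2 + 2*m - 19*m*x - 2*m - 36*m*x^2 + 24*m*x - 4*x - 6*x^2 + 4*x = -6*m^3 - m^2 + x^2*(-36*m - 6) + x*(30*m^2 + 5*m)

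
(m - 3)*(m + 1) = m^2 - 2*m - 3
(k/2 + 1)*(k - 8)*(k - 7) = k^3/2 - 13*k^2/2 + 13*k + 56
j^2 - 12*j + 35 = (j - 7)*(j - 5)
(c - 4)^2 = c^2 - 8*c + 16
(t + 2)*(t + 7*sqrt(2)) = t^2 + 2*t + 7*sqrt(2)*t + 14*sqrt(2)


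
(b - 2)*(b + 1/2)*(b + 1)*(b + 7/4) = b^4 + 5*b^3/4 - 27*b^2/8 - 43*b/8 - 7/4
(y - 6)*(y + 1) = y^2 - 5*y - 6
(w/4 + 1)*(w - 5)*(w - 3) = w^3/4 - w^2 - 17*w/4 + 15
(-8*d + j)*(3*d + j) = -24*d^2 - 5*d*j + j^2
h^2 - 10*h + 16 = (h - 8)*(h - 2)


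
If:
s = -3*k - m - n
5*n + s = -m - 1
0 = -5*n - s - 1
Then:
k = 1/15 - 4*s/15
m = 0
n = -s/5 - 1/5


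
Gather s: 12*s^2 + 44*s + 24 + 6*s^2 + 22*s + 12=18*s^2 + 66*s + 36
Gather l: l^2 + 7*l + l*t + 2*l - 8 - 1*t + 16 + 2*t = l^2 + l*(t + 9) + t + 8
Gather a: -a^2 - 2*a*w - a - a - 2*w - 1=-a^2 + a*(-2*w - 2) - 2*w - 1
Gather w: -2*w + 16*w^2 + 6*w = 16*w^2 + 4*w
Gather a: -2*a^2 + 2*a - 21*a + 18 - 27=-2*a^2 - 19*a - 9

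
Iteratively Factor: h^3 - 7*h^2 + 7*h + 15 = (h + 1)*(h^2 - 8*h + 15) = (h - 3)*(h + 1)*(h - 5)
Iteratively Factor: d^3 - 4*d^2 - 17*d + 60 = (d - 3)*(d^2 - d - 20) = (d - 3)*(d + 4)*(d - 5)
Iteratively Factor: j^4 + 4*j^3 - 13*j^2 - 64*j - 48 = (j + 1)*(j^3 + 3*j^2 - 16*j - 48) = (j + 1)*(j + 3)*(j^2 - 16) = (j - 4)*(j + 1)*(j + 3)*(j + 4)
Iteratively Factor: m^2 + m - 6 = (m - 2)*(m + 3)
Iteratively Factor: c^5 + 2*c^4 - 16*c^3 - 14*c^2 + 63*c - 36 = (c - 1)*(c^4 + 3*c^3 - 13*c^2 - 27*c + 36) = (c - 1)*(c + 3)*(c^3 - 13*c + 12) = (c - 1)^2*(c + 3)*(c^2 + c - 12) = (c - 3)*(c - 1)^2*(c + 3)*(c + 4)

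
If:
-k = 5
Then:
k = -5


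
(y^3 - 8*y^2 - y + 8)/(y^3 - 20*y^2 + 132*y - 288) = (y^2 - 1)/(y^2 - 12*y + 36)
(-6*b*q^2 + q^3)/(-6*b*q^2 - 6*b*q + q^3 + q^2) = q/(q + 1)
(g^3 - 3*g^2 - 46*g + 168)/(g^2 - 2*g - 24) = (g^2 + 3*g - 28)/(g + 4)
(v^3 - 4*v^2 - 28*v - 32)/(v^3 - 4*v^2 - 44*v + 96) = (v^2 + 4*v + 4)/(v^2 + 4*v - 12)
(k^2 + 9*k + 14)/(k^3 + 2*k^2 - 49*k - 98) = 1/(k - 7)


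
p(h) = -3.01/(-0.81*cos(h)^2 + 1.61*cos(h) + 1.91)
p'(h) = -3.01*(-1.62*sin(h)*cos(h) + 1.61*sin(h))/(-0.81*cos(h)^2 + 1.61*cos(h) + 1.91)^2 = (4.8762*cos(h) - 4.8461)*sin(h)/(-0.81*cos(h)^2 + 1.61*cos(h) + 1.91)^2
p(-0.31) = -1.11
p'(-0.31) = 0.01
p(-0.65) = -1.12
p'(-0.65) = 0.08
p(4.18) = -3.40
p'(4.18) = 8.07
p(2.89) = 7.36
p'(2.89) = -14.23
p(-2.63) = 27.43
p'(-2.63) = 369.93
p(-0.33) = -1.11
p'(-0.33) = 0.01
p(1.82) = -2.06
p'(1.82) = -2.74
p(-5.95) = -1.11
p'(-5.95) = -0.01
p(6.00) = -1.11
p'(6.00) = 0.01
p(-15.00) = -13.72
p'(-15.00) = 115.48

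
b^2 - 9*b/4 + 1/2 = (b - 2)*(b - 1/4)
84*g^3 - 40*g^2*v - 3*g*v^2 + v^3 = (-7*g + v)*(-2*g + v)*(6*g + v)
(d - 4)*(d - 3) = d^2 - 7*d + 12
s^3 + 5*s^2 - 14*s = s*(s - 2)*(s + 7)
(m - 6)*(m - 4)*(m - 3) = m^3 - 13*m^2 + 54*m - 72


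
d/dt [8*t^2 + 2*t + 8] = 16*t + 2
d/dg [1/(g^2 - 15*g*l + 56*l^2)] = (-2*g + 15*l)/(g^2 - 15*g*l + 56*l^2)^2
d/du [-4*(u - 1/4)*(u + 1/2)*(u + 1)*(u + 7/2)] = -16*u^3 - 57*u^2 - 36*u - 5/4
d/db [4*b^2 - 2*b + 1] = 8*b - 2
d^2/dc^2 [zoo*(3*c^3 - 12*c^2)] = zoo*(c + 1)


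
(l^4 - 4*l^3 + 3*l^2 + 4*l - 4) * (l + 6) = l^5 + 2*l^4 - 21*l^3 + 22*l^2 + 20*l - 24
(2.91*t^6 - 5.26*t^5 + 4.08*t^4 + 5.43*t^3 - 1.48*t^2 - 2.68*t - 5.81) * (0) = 0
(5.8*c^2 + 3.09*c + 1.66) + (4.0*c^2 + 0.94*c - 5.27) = 9.8*c^2 + 4.03*c - 3.61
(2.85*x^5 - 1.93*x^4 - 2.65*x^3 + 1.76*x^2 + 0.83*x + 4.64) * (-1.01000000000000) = -2.8785*x^5 + 1.9493*x^4 + 2.6765*x^3 - 1.7776*x^2 - 0.8383*x - 4.6864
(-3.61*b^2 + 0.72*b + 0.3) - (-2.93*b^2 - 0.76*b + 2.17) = -0.68*b^2 + 1.48*b - 1.87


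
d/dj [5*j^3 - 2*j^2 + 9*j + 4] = 15*j^2 - 4*j + 9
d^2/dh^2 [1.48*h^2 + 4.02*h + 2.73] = 2.96000000000000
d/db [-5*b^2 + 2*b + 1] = 2 - 10*b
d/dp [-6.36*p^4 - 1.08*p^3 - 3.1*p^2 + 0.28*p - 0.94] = -25.44*p^3 - 3.24*p^2 - 6.2*p + 0.28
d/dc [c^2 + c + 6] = 2*c + 1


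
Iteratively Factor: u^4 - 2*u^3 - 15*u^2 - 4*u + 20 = (u + 2)*(u^3 - 4*u^2 - 7*u + 10) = (u - 5)*(u + 2)*(u^2 + u - 2) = (u - 5)*(u - 1)*(u + 2)*(u + 2)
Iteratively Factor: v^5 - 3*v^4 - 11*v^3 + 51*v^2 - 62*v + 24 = (v - 1)*(v^4 - 2*v^3 - 13*v^2 + 38*v - 24) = (v - 2)*(v - 1)*(v^3 - 13*v + 12) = (v - 3)*(v - 2)*(v - 1)*(v^2 + 3*v - 4) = (v - 3)*(v - 2)*(v - 1)*(v + 4)*(v - 1)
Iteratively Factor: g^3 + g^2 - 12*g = (g)*(g^2 + g - 12) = g*(g + 4)*(g - 3)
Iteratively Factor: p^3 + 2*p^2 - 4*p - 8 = (p - 2)*(p^2 + 4*p + 4) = (p - 2)*(p + 2)*(p + 2)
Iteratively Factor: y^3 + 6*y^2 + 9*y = (y + 3)*(y^2 + 3*y) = (y + 3)^2*(y)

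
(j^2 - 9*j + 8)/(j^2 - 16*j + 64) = (j - 1)/(j - 8)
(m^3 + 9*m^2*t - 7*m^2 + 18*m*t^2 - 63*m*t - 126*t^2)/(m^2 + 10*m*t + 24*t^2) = (m^2 + 3*m*t - 7*m - 21*t)/(m + 4*t)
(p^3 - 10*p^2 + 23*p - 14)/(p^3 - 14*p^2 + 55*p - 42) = (p - 2)/(p - 6)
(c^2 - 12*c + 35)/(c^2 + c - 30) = (c - 7)/(c + 6)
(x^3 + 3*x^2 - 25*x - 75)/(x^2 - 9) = (x^2 - 25)/(x - 3)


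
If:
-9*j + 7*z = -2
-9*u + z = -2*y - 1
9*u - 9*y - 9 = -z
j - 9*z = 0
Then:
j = 9/37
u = -46/333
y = -42/37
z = 1/37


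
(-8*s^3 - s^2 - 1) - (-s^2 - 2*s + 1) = -8*s^3 + 2*s - 2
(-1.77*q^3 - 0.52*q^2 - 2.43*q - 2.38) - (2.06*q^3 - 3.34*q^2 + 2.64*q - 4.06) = -3.83*q^3 + 2.82*q^2 - 5.07*q + 1.68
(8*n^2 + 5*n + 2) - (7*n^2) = n^2 + 5*n + 2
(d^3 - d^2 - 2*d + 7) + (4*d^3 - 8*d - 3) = 5*d^3 - d^2 - 10*d + 4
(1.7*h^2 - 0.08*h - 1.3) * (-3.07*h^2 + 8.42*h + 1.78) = -5.219*h^4 + 14.5596*h^3 + 6.3434*h^2 - 11.0884*h - 2.314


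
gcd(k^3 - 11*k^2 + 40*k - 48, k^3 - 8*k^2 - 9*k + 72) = k - 3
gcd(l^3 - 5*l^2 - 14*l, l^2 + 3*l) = l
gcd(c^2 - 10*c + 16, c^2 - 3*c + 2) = c - 2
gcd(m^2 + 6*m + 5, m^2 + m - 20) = m + 5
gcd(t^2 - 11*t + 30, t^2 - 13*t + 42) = t - 6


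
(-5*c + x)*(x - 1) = -5*c*x + 5*c + x^2 - x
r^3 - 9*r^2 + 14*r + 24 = (r - 6)*(r - 4)*(r + 1)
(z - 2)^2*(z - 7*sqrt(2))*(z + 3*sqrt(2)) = z^4 - 4*sqrt(2)*z^3 - 4*z^3 - 38*z^2 + 16*sqrt(2)*z^2 - 16*sqrt(2)*z + 168*z - 168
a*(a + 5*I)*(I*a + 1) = I*a^3 - 4*a^2 + 5*I*a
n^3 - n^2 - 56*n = n*(n - 8)*(n + 7)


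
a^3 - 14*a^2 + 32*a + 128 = (a - 8)^2*(a + 2)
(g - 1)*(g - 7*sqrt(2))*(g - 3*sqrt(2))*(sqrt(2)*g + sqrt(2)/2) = sqrt(2)*g^4 - 20*g^3 - sqrt(2)*g^3/2 + 10*g^2 + 83*sqrt(2)*g^2/2 - 21*sqrt(2)*g + 10*g - 21*sqrt(2)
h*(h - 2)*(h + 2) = h^3 - 4*h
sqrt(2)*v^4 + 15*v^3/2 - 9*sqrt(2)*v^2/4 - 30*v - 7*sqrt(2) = (v - 2)*(v + 2)*(v + 7*sqrt(2)/2)*(sqrt(2)*v + 1/2)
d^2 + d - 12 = (d - 3)*(d + 4)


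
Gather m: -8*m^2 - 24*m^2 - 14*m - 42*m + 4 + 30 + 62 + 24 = -32*m^2 - 56*m + 120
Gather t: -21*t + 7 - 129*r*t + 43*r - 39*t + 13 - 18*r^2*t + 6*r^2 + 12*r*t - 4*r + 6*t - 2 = 6*r^2 + 39*r + t*(-18*r^2 - 117*r - 54) + 18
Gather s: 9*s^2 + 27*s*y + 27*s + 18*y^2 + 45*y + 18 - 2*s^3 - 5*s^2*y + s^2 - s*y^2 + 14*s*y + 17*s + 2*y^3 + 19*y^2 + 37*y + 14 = -2*s^3 + s^2*(10 - 5*y) + s*(-y^2 + 41*y + 44) + 2*y^3 + 37*y^2 + 82*y + 32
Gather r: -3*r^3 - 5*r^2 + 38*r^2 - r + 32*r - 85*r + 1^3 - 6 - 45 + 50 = -3*r^3 + 33*r^2 - 54*r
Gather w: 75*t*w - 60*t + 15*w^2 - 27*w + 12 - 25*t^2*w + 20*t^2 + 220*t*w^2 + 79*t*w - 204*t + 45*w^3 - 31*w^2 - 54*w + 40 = 20*t^2 - 264*t + 45*w^3 + w^2*(220*t - 16) + w*(-25*t^2 + 154*t - 81) + 52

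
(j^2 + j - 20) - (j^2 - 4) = j - 16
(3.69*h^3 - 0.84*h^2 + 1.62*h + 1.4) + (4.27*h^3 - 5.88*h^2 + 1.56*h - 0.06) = 7.96*h^3 - 6.72*h^2 + 3.18*h + 1.34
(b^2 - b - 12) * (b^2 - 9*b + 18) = b^4 - 10*b^3 + 15*b^2 + 90*b - 216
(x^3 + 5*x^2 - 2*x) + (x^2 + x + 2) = x^3 + 6*x^2 - x + 2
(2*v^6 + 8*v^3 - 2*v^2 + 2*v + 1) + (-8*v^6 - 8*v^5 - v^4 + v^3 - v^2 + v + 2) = -6*v^6 - 8*v^5 - v^4 + 9*v^3 - 3*v^2 + 3*v + 3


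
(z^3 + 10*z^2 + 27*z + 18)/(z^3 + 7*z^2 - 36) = (z + 1)/(z - 2)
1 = 1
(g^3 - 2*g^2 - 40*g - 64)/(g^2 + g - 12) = (g^2 - 6*g - 16)/(g - 3)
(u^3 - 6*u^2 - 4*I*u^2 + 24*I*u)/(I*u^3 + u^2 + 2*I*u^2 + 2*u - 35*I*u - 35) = u*(-I*u^2 + 2*u*(-2 + 3*I) + 24)/(u^3 + u^2*(2 - I) - u*(35 + 2*I) + 35*I)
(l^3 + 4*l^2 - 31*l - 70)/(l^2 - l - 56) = (l^2 - 3*l - 10)/(l - 8)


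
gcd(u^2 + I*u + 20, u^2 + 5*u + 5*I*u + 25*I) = u + 5*I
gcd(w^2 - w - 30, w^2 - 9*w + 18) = w - 6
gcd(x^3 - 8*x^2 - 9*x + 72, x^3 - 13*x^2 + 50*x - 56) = 1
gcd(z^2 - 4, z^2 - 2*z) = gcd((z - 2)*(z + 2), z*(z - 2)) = z - 2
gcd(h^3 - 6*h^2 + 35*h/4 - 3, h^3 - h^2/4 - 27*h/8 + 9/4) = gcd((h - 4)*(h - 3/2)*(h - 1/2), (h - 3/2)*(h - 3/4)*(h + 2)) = h - 3/2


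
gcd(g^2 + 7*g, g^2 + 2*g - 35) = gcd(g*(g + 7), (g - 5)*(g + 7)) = g + 7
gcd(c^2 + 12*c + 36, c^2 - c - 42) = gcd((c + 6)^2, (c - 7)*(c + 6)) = c + 6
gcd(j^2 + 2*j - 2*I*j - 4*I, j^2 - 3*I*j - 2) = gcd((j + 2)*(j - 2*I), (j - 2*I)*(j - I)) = j - 2*I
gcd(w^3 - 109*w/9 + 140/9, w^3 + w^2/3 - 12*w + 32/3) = w + 4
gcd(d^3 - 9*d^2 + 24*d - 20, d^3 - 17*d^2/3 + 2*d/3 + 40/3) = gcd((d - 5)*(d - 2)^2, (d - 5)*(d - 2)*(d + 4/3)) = d^2 - 7*d + 10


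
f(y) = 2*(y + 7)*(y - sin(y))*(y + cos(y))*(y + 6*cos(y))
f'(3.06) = -375.48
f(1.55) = 24.75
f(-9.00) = 4925.40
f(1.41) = 26.48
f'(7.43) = -4096.86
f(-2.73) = -597.06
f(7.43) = 14601.69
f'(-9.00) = -5442.87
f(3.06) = -361.06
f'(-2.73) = 827.25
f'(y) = 2*(1 - 6*sin(y))*(y + 7)*(y - sin(y))*(y + cos(y)) + 2*(1 - sin(y))*(y + 7)*(y - sin(y))*(y + 6*cos(y)) + 2*(1 - cos(y))*(y + 7)*(y + cos(y))*(y + 6*cos(y)) + 2*(y - sin(y))*(y + cos(y))*(y + 6*cos(y)) = -2*(y + 7)*(y - sin(y))*(y + cos(y))*(6*sin(y) - 1) - 2*(y + 7)*(y - sin(y))*(y + 6*cos(y))*(sin(y) - 1) - 2*(y + 7)*(y + cos(y))*(y + 6*cos(y))*(cos(y) - 1) + 2*(y - sin(y))*(y + cos(y))*(y + 6*cos(y))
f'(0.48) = 13.89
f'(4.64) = 5985.51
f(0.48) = 2.16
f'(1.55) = -26.93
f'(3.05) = -379.48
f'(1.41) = 0.97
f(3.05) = -357.29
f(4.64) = 2521.33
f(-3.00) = -815.82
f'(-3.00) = 765.76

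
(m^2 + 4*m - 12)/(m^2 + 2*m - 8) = (m + 6)/(m + 4)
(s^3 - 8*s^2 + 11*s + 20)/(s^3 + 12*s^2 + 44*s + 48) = (s^3 - 8*s^2 + 11*s + 20)/(s^3 + 12*s^2 + 44*s + 48)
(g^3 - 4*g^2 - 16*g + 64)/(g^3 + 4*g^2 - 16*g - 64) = (g - 4)/(g + 4)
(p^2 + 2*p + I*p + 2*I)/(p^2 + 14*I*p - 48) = (p^2 + p*(2 + I) + 2*I)/(p^2 + 14*I*p - 48)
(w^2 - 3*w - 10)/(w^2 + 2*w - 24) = (w^2 - 3*w - 10)/(w^2 + 2*w - 24)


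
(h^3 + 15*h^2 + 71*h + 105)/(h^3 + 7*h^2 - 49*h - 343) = (h^2 + 8*h + 15)/(h^2 - 49)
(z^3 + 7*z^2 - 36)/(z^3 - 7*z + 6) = (z + 6)/(z - 1)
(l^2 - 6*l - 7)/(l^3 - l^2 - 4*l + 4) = (l^2 - 6*l - 7)/(l^3 - l^2 - 4*l + 4)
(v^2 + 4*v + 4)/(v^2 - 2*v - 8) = (v + 2)/(v - 4)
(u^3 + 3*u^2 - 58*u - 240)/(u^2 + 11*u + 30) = u - 8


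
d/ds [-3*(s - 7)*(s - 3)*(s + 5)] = -9*s^2 + 30*s + 87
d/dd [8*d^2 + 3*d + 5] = 16*d + 3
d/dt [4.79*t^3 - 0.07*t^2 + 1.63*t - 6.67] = 14.37*t^2 - 0.14*t + 1.63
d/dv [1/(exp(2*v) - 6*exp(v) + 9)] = 2*(3 - exp(v))*exp(v)/(exp(2*v) - 6*exp(v) + 9)^2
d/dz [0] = 0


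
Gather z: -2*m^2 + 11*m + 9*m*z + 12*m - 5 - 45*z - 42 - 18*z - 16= -2*m^2 + 23*m + z*(9*m - 63) - 63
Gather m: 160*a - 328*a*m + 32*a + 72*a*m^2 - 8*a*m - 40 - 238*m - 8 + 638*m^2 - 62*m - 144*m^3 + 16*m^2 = 192*a - 144*m^3 + m^2*(72*a + 654) + m*(-336*a - 300) - 48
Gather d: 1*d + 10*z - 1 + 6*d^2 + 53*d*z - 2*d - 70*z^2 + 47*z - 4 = 6*d^2 + d*(53*z - 1) - 70*z^2 + 57*z - 5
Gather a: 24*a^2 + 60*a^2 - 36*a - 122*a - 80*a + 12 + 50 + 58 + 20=84*a^2 - 238*a + 140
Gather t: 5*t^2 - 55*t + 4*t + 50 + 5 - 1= 5*t^2 - 51*t + 54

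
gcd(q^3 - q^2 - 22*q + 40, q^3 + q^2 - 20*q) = q^2 + q - 20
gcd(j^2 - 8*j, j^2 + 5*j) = j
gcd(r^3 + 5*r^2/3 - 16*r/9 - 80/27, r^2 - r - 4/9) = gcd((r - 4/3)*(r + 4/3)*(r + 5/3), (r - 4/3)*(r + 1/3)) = r - 4/3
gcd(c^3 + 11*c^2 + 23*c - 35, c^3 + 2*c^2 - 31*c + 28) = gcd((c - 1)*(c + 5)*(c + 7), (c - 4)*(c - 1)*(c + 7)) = c^2 + 6*c - 7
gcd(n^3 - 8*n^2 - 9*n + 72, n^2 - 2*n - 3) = n - 3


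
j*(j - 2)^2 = j^3 - 4*j^2 + 4*j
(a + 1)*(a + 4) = a^2 + 5*a + 4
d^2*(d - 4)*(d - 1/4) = d^4 - 17*d^3/4 + d^2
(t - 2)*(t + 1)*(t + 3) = t^3 + 2*t^2 - 5*t - 6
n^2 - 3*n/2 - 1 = (n - 2)*(n + 1/2)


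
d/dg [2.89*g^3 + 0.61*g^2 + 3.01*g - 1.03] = 8.67*g^2 + 1.22*g + 3.01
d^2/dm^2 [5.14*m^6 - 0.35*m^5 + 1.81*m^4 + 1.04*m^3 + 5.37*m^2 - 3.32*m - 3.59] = 154.2*m^4 - 7.0*m^3 + 21.72*m^2 + 6.24*m + 10.74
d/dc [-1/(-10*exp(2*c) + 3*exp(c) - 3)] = (3 - 20*exp(c))*exp(c)/(10*exp(2*c) - 3*exp(c) + 3)^2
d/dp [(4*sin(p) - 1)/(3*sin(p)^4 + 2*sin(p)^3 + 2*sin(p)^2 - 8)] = 2*(-18*sin(p)^4 - 2*sin(p)^3 - sin(p)^2 + 2*sin(p) - 16)*cos(p)/(3*sin(p)^4 + 2*sin(p)^3 + 2*sin(p)^2 - 8)^2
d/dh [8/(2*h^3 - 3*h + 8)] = 24*(1 - 2*h^2)/(2*h^3 - 3*h + 8)^2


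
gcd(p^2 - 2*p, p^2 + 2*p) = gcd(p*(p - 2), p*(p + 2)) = p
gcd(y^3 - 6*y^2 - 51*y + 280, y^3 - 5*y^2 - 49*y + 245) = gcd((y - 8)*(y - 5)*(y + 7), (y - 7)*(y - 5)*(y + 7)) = y^2 + 2*y - 35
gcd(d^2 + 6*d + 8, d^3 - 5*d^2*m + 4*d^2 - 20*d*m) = d + 4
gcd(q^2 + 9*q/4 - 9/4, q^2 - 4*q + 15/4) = 1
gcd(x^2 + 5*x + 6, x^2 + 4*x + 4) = x + 2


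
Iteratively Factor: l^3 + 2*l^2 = (l)*(l^2 + 2*l) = l*(l + 2)*(l)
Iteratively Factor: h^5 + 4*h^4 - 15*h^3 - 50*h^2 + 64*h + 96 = (h + 1)*(h^4 + 3*h^3 - 18*h^2 - 32*h + 96) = (h - 2)*(h + 1)*(h^3 + 5*h^2 - 8*h - 48) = (h - 2)*(h + 1)*(h + 4)*(h^2 + h - 12) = (h - 3)*(h - 2)*(h + 1)*(h + 4)*(h + 4)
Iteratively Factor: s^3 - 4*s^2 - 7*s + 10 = (s - 1)*(s^2 - 3*s - 10) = (s - 1)*(s + 2)*(s - 5)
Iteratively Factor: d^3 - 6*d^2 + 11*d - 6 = (d - 1)*(d^2 - 5*d + 6) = (d - 2)*(d - 1)*(d - 3)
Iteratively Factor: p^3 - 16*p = (p - 4)*(p^2 + 4*p) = (p - 4)*(p + 4)*(p)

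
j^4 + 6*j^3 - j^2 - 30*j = j*(j - 2)*(j + 3)*(j + 5)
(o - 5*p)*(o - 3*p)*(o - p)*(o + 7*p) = o^4 - 2*o^3*p - 40*o^2*p^2 + 146*o*p^3 - 105*p^4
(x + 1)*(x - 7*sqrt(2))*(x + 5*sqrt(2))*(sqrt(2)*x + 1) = sqrt(2)*x^4 - 3*x^3 + sqrt(2)*x^3 - 72*sqrt(2)*x^2 - 3*x^2 - 72*sqrt(2)*x - 70*x - 70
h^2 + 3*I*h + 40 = (h - 5*I)*(h + 8*I)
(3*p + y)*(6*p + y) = 18*p^2 + 9*p*y + y^2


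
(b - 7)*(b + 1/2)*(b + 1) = b^3 - 11*b^2/2 - 10*b - 7/2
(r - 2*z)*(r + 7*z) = r^2 + 5*r*z - 14*z^2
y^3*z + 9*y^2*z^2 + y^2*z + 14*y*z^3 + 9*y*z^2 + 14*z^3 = (y + 2*z)*(y + 7*z)*(y*z + z)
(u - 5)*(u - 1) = u^2 - 6*u + 5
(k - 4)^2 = k^2 - 8*k + 16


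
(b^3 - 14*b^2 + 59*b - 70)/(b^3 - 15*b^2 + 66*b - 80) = (b - 7)/(b - 8)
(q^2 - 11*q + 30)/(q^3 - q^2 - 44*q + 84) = (q - 5)/(q^2 + 5*q - 14)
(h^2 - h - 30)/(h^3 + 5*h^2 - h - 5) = (h - 6)/(h^2 - 1)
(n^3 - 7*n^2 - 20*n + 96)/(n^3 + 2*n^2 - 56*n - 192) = (n - 3)/(n + 6)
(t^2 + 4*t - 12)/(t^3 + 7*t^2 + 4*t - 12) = (t - 2)/(t^2 + t - 2)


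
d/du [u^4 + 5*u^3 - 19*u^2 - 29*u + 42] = 4*u^3 + 15*u^2 - 38*u - 29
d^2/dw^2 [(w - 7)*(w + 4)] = 2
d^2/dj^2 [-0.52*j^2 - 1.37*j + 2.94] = -1.04000000000000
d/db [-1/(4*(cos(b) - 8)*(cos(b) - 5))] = (13 - 2*cos(b))*sin(b)/(4*(cos(b) - 8)^2*(cos(b) - 5)^2)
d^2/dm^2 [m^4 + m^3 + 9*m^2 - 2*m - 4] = 12*m^2 + 6*m + 18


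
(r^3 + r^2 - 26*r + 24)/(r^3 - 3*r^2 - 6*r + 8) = (r + 6)/(r + 2)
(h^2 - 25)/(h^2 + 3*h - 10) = (h - 5)/(h - 2)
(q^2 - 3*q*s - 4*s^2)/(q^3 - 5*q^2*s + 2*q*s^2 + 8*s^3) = 1/(q - 2*s)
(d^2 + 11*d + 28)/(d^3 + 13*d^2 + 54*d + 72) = (d + 7)/(d^2 + 9*d + 18)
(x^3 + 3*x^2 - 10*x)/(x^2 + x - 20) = x*(x - 2)/(x - 4)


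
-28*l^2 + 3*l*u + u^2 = (-4*l + u)*(7*l + u)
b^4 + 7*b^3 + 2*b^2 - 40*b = b*(b - 2)*(b + 4)*(b + 5)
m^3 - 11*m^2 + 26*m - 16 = (m - 8)*(m - 2)*(m - 1)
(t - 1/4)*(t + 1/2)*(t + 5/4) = t^3 + 3*t^2/2 + 3*t/16 - 5/32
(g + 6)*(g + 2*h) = g^2 + 2*g*h + 6*g + 12*h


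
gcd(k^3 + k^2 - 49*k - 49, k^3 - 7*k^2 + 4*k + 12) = k + 1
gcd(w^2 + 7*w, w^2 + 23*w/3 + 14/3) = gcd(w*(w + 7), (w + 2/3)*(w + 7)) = w + 7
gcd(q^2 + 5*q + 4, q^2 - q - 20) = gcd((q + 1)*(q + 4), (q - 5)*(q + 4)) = q + 4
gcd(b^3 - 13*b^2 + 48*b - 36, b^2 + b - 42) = b - 6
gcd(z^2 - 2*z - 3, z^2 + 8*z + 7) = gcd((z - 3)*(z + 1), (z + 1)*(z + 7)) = z + 1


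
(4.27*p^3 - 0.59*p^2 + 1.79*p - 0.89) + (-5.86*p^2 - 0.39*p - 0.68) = 4.27*p^3 - 6.45*p^2 + 1.4*p - 1.57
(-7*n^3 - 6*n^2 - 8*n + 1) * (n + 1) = -7*n^4 - 13*n^3 - 14*n^2 - 7*n + 1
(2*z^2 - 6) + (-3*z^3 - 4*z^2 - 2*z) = -3*z^3 - 2*z^2 - 2*z - 6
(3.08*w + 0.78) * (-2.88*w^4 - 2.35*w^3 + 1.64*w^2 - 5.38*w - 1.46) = -8.8704*w^5 - 9.4844*w^4 + 3.2182*w^3 - 15.2912*w^2 - 8.6932*w - 1.1388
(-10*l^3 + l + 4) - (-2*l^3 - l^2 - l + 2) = -8*l^3 + l^2 + 2*l + 2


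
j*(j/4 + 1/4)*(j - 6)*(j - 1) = j^4/4 - 3*j^3/2 - j^2/4 + 3*j/2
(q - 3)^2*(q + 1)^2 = q^4 - 4*q^3 - 2*q^2 + 12*q + 9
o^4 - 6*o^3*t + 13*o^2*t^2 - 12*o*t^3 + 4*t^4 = (o - 2*t)^2*(o - t)^2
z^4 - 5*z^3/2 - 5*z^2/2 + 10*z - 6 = (z - 2)*(z - 3/2)*(z - 1)*(z + 2)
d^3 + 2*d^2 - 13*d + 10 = (d - 2)*(d - 1)*(d + 5)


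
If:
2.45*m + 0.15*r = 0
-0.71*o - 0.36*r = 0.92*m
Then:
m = -0.0612244897959184*r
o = -0.42770911181374*r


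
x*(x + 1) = x^2 + x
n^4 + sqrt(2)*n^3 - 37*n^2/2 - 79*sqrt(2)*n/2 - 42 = (n - 7*sqrt(2)/2)*(n + sqrt(2))*(n + 3*sqrt(2)/2)*(n + 2*sqrt(2))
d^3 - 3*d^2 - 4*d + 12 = (d - 3)*(d - 2)*(d + 2)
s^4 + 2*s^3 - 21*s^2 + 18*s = s*(s - 3)*(s - 1)*(s + 6)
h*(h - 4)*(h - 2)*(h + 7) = h^4 + h^3 - 34*h^2 + 56*h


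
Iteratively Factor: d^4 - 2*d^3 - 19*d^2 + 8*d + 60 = (d - 5)*(d^3 + 3*d^2 - 4*d - 12) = (d - 5)*(d + 3)*(d^2 - 4) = (d - 5)*(d + 2)*(d + 3)*(d - 2)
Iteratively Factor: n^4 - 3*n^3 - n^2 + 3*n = (n + 1)*(n^3 - 4*n^2 + 3*n) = (n - 3)*(n + 1)*(n^2 - n) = n*(n - 3)*(n + 1)*(n - 1)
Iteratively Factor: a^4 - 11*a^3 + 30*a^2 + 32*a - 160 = (a - 4)*(a^3 - 7*a^2 + 2*a + 40) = (a - 5)*(a - 4)*(a^2 - 2*a - 8) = (a - 5)*(a - 4)*(a + 2)*(a - 4)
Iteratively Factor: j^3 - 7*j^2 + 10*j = (j - 2)*(j^2 - 5*j) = j*(j - 2)*(j - 5)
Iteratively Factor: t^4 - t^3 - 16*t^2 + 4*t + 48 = (t - 4)*(t^3 + 3*t^2 - 4*t - 12) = (t - 4)*(t - 2)*(t^2 + 5*t + 6) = (t - 4)*(t - 2)*(t + 2)*(t + 3)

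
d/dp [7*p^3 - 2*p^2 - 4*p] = 21*p^2 - 4*p - 4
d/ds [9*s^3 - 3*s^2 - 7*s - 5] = 27*s^2 - 6*s - 7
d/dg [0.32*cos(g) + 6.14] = -0.32*sin(g)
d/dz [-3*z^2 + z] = 1 - 6*z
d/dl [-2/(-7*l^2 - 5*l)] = 2*(-14*l - 5)/(l^2*(7*l + 5)^2)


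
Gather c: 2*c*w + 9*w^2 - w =2*c*w + 9*w^2 - w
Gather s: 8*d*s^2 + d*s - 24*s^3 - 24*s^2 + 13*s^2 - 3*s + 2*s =-24*s^3 + s^2*(8*d - 11) + s*(d - 1)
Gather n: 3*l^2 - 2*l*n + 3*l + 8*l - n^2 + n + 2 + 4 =3*l^2 + 11*l - n^2 + n*(1 - 2*l) + 6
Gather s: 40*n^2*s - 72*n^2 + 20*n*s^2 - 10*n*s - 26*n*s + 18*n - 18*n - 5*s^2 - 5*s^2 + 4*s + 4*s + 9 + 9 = -72*n^2 + s^2*(20*n - 10) + s*(40*n^2 - 36*n + 8) + 18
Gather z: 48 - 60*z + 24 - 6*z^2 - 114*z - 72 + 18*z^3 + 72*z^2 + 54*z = 18*z^3 + 66*z^2 - 120*z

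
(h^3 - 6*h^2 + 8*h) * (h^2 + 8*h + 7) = h^5 + 2*h^4 - 33*h^3 + 22*h^2 + 56*h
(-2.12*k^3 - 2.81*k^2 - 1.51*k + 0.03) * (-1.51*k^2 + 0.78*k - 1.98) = 3.2012*k^5 + 2.5895*k^4 + 4.2859*k^3 + 4.3407*k^2 + 3.0132*k - 0.0594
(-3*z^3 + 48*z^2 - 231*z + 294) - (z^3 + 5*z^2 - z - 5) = -4*z^3 + 43*z^2 - 230*z + 299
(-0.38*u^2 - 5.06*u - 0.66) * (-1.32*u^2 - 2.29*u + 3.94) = 0.5016*u^4 + 7.5494*u^3 + 10.9614*u^2 - 18.425*u - 2.6004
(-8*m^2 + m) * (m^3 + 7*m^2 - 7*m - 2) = -8*m^5 - 55*m^4 + 63*m^3 + 9*m^2 - 2*m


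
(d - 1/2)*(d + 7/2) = d^2 + 3*d - 7/4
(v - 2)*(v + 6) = v^2 + 4*v - 12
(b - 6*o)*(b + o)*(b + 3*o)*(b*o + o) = b^4*o - 2*b^3*o^2 + b^3*o - 21*b^2*o^3 - 2*b^2*o^2 - 18*b*o^4 - 21*b*o^3 - 18*o^4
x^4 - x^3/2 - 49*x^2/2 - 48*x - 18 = (x - 6)*(x + 1/2)*(x + 2)*(x + 3)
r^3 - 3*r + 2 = (r - 1)^2*(r + 2)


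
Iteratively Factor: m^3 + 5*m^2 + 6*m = (m)*(m^2 + 5*m + 6) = m*(m + 2)*(m + 3)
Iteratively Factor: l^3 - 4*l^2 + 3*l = (l)*(l^2 - 4*l + 3) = l*(l - 1)*(l - 3)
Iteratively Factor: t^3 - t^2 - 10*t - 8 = (t + 1)*(t^2 - 2*t - 8) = (t - 4)*(t + 1)*(t + 2)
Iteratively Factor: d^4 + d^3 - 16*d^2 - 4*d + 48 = (d + 4)*(d^3 - 3*d^2 - 4*d + 12) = (d + 2)*(d + 4)*(d^2 - 5*d + 6) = (d - 2)*(d + 2)*(d + 4)*(d - 3)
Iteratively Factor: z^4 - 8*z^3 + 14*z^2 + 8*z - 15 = (z + 1)*(z^3 - 9*z^2 + 23*z - 15) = (z - 3)*(z + 1)*(z^2 - 6*z + 5) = (z - 3)*(z - 1)*(z + 1)*(z - 5)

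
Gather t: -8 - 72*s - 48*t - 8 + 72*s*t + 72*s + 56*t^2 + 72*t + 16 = 56*t^2 + t*(72*s + 24)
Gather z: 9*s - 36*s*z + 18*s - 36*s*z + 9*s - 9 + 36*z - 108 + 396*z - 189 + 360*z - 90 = 36*s + z*(792 - 72*s) - 396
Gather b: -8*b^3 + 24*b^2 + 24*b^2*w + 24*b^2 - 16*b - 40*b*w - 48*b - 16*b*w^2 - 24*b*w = -8*b^3 + b^2*(24*w + 48) + b*(-16*w^2 - 64*w - 64)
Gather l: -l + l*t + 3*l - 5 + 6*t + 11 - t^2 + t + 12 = l*(t + 2) - t^2 + 7*t + 18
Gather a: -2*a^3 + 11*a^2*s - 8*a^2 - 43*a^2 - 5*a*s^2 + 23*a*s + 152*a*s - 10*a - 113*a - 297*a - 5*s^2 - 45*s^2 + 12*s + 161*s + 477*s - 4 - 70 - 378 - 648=-2*a^3 + a^2*(11*s - 51) + a*(-5*s^2 + 175*s - 420) - 50*s^2 + 650*s - 1100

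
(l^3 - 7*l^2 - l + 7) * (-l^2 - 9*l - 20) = -l^5 - 2*l^4 + 44*l^3 + 142*l^2 - 43*l - 140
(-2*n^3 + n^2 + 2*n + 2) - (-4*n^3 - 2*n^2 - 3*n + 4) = 2*n^3 + 3*n^2 + 5*n - 2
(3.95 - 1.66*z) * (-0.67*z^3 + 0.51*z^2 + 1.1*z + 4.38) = 1.1122*z^4 - 3.4931*z^3 + 0.1885*z^2 - 2.9258*z + 17.301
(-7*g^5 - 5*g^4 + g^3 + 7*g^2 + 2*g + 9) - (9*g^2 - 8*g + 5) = -7*g^5 - 5*g^4 + g^3 - 2*g^2 + 10*g + 4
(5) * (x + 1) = 5*x + 5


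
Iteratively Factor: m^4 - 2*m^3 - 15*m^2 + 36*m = (m - 3)*(m^3 + m^2 - 12*m) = (m - 3)*(m + 4)*(m^2 - 3*m) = (m - 3)^2*(m + 4)*(m)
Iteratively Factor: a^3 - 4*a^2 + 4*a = (a)*(a^2 - 4*a + 4) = a*(a - 2)*(a - 2)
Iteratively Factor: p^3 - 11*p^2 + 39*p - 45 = (p - 5)*(p^2 - 6*p + 9) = (p - 5)*(p - 3)*(p - 3)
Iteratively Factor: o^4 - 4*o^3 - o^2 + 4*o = (o + 1)*(o^3 - 5*o^2 + 4*o) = (o - 1)*(o + 1)*(o^2 - 4*o) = o*(o - 1)*(o + 1)*(o - 4)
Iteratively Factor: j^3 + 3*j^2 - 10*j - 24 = (j + 4)*(j^2 - j - 6) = (j + 2)*(j + 4)*(j - 3)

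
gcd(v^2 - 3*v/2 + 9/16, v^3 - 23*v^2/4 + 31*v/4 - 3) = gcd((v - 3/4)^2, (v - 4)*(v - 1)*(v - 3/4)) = v - 3/4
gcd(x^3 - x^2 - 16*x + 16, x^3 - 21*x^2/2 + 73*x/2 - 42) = x - 4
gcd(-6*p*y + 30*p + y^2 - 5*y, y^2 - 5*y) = y - 5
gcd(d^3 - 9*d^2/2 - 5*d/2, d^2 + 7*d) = d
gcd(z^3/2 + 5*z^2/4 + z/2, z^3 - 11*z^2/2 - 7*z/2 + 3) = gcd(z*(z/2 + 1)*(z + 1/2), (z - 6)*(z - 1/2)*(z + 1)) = 1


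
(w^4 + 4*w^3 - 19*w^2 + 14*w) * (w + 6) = w^5 + 10*w^4 + 5*w^3 - 100*w^2 + 84*w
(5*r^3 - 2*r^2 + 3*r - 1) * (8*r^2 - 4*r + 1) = 40*r^5 - 36*r^4 + 37*r^3 - 22*r^2 + 7*r - 1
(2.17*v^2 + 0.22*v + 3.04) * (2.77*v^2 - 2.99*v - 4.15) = 6.0109*v^4 - 5.8789*v^3 - 1.2425*v^2 - 10.0026*v - 12.616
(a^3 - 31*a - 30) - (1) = a^3 - 31*a - 31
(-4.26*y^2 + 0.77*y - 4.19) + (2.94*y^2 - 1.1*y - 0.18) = -1.32*y^2 - 0.33*y - 4.37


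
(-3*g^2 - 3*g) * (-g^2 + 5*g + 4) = 3*g^4 - 12*g^3 - 27*g^2 - 12*g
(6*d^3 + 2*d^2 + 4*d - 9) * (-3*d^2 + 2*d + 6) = -18*d^5 + 6*d^4 + 28*d^3 + 47*d^2 + 6*d - 54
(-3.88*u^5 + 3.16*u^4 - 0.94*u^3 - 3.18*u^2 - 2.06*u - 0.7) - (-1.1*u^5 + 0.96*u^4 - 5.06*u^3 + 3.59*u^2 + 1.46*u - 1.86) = -2.78*u^5 + 2.2*u^4 + 4.12*u^3 - 6.77*u^2 - 3.52*u + 1.16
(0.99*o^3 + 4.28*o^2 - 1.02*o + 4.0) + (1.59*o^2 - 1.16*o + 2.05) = 0.99*o^3 + 5.87*o^2 - 2.18*o + 6.05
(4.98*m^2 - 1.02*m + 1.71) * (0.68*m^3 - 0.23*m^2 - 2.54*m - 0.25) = 3.3864*m^5 - 1.839*m^4 - 11.2518*m^3 + 0.9525*m^2 - 4.0884*m - 0.4275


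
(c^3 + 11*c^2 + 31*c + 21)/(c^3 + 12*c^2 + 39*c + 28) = (c + 3)/(c + 4)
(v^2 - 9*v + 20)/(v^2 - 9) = (v^2 - 9*v + 20)/(v^2 - 9)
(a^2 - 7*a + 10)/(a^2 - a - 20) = (a - 2)/(a + 4)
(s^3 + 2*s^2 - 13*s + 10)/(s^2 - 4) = (s^2 + 4*s - 5)/(s + 2)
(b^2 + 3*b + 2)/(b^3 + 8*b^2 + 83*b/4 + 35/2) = 4*(b + 1)/(4*b^2 + 24*b + 35)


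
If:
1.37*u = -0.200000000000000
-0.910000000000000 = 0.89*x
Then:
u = -0.15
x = -1.02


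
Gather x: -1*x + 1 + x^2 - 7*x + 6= x^2 - 8*x + 7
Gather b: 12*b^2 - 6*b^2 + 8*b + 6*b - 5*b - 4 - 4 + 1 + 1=6*b^2 + 9*b - 6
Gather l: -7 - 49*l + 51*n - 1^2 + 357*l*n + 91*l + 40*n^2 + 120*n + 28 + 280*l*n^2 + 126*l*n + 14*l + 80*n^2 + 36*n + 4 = l*(280*n^2 + 483*n + 56) + 120*n^2 + 207*n + 24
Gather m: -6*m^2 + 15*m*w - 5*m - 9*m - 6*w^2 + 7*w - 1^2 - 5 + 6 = -6*m^2 + m*(15*w - 14) - 6*w^2 + 7*w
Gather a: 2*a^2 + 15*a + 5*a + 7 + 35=2*a^2 + 20*a + 42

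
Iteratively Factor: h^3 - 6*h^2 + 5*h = (h - 5)*(h^2 - h) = (h - 5)*(h - 1)*(h)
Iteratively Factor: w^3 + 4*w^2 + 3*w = (w)*(w^2 + 4*w + 3) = w*(w + 1)*(w + 3)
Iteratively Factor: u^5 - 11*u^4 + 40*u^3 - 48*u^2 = (u - 3)*(u^4 - 8*u^3 + 16*u^2) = u*(u - 3)*(u^3 - 8*u^2 + 16*u) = u*(u - 4)*(u - 3)*(u^2 - 4*u) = u*(u - 4)^2*(u - 3)*(u)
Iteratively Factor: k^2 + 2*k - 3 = (k - 1)*(k + 3)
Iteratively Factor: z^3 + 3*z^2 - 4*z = (z)*(z^2 + 3*z - 4) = z*(z - 1)*(z + 4)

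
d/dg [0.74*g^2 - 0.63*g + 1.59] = 1.48*g - 0.63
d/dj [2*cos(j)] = -2*sin(j)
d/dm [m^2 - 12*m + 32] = 2*m - 12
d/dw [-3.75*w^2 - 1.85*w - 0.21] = -7.5*w - 1.85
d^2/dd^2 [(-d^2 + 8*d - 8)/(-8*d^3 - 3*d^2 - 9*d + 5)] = 2*(64*d^6 - 1536*d^5 + 2280*d^4 + 2293*d^3 + 69*d^2 + 1248*d + 433)/(512*d^9 + 576*d^8 + 1944*d^7 + 363*d^6 + 1467*d^5 - 1566*d^4 + 519*d^3 - 990*d^2 + 675*d - 125)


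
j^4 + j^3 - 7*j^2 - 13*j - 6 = (j - 3)*(j + 1)^2*(j + 2)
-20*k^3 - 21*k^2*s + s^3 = (-5*k + s)*(k + s)*(4*k + s)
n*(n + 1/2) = n^2 + n/2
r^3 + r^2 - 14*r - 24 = (r - 4)*(r + 2)*(r + 3)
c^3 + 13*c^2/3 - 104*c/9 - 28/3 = (c - 7/3)*(c + 2/3)*(c + 6)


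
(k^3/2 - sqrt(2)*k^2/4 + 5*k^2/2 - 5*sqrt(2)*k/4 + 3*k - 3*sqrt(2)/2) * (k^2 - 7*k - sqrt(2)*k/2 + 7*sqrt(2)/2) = k^5/2 - k^4 - sqrt(2)*k^4/2 - 57*k^3/4 + sqrt(2)*k^3 - 43*k^2/2 + 29*sqrt(2)*k^2/2 - 29*k/4 + 21*sqrt(2)*k - 21/2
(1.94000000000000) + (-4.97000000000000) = -3.03000000000000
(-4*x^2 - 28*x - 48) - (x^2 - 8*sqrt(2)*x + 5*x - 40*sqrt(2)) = -5*x^2 - 33*x + 8*sqrt(2)*x - 48 + 40*sqrt(2)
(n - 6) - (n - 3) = -3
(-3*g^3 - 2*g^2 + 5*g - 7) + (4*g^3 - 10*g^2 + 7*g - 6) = g^3 - 12*g^2 + 12*g - 13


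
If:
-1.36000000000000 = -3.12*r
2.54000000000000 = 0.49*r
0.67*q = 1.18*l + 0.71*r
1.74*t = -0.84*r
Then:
No Solution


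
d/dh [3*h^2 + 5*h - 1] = 6*h + 5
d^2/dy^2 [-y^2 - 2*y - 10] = -2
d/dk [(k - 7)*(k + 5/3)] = 2*k - 16/3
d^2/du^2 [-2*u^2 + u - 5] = -4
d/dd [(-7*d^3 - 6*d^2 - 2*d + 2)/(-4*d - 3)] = (56*d^3 + 87*d^2 + 36*d + 14)/(16*d^2 + 24*d + 9)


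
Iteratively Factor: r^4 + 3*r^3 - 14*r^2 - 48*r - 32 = (r - 4)*(r^3 + 7*r^2 + 14*r + 8) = (r - 4)*(r + 4)*(r^2 + 3*r + 2) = (r - 4)*(r + 2)*(r + 4)*(r + 1)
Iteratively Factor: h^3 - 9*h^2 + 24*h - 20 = (h - 5)*(h^2 - 4*h + 4) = (h - 5)*(h - 2)*(h - 2)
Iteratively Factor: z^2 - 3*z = (z)*(z - 3)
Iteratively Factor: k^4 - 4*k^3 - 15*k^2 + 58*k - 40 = (k - 5)*(k^3 + k^2 - 10*k + 8) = (k - 5)*(k - 1)*(k^2 + 2*k - 8) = (k - 5)*(k - 1)*(k + 4)*(k - 2)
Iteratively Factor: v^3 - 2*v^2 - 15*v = (v - 5)*(v^2 + 3*v) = (v - 5)*(v + 3)*(v)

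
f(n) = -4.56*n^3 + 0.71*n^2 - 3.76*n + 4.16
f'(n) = -13.68*n^2 + 1.42*n - 3.76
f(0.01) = 4.12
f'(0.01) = -3.75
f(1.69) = -22.18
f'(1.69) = -40.43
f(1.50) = -15.27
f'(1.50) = -32.41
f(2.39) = -63.02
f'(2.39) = -78.51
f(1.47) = -14.32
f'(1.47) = -31.23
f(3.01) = -125.08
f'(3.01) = -123.43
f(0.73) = 0.02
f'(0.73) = -10.01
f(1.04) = -4.11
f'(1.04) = -17.08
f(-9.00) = 3419.75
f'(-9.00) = -1124.62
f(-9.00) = 3419.75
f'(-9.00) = -1124.62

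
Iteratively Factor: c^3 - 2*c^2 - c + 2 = (c - 2)*(c^2 - 1) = (c - 2)*(c + 1)*(c - 1)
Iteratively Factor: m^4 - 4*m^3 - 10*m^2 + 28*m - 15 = (m - 5)*(m^3 + m^2 - 5*m + 3) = (m - 5)*(m + 3)*(m^2 - 2*m + 1) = (m - 5)*(m - 1)*(m + 3)*(m - 1)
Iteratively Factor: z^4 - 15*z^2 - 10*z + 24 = (z + 3)*(z^3 - 3*z^2 - 6*z + 8) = (z - 1)*(z + 3)*(z^2 - 2*z - 8) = (z - 1)*(z + 2)*(z + 3)*(z - 4)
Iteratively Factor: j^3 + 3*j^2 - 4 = (j - 1)*(j^2 + 4*j + 4) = (j - 1)*(j + 2)*(j + 2)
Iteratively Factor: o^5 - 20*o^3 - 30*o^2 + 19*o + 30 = (o - 5)*(o^4 + 5*o^3 + 5*o^2 - 5*o - 6) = (o - 5)*(o + 3)*(o^3 + 2*o^2 - o - 2) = (o - 5)*(o - 1)*(o + 3)*(o^2 + 3*o + 2) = (o - 5)*(o - 1)*(o + 2)*(o + 3)*(o + 1)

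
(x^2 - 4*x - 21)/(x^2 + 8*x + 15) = (x - 7)/(x + 5)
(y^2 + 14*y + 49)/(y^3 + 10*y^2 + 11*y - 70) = (y + 7)/(y^2 + 3*y - 10)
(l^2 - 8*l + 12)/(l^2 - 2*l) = (l - 6)/l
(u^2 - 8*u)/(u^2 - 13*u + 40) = u/(u - 5)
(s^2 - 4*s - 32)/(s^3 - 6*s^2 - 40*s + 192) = (s + 4)/(s^2 + 2*s - 24)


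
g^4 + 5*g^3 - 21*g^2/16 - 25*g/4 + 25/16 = (g - 1)*(g - 1/4)*(g + 5/4)*(g + 5)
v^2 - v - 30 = (v - 6)*(v + 5)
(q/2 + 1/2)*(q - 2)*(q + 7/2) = q^3/2 + 5*q^2/4 - 11*q/4 - 7/2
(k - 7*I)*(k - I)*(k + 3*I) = k^3 - 5*I*k^2 + 17*k - 21*I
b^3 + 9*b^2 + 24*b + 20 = (b + 2)^2*(b + 5)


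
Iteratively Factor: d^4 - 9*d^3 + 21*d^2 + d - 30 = (d - 2)*(d^3 - 7*d^2 + 7*d + 15) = (d - 2)*(d + 1)*(d^2 - 8*d + 15) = (d - 5)*(d - 2)*(d + 1)*(d - 3)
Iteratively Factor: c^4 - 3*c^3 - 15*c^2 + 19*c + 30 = (c - 2)*(c^3 - c^2 - 17*c - 15) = (c - 5)*(c - 2)*(c^2 + 4*c + 3) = (c - 5)*(c - 2)*(c + 1)*(c + 3)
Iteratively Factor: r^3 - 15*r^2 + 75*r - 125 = (r - 5)*(r^2 - 10*r + 25) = (r - 5)^2*(r - 5)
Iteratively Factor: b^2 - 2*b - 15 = (b - 5)*(b + 3)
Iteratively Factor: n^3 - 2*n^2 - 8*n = (n - 4)*(n^2 + 2*n) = n*(n - 4)*(n + 2)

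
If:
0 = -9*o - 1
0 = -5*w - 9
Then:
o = -1/9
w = -9/5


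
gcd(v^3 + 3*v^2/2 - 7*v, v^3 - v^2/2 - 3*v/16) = v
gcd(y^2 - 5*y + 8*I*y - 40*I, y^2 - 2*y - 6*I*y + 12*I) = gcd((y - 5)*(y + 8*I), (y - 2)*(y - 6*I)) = 1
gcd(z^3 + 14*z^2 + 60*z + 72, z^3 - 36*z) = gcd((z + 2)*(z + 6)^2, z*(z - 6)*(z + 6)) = z + 6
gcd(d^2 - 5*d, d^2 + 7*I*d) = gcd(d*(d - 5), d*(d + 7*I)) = d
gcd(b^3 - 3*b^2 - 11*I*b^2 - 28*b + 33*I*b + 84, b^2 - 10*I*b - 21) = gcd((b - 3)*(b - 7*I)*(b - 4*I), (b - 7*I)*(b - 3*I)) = b - 7*I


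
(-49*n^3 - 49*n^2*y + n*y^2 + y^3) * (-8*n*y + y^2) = 392*n^4*y + 343*n^3*y^2 - 57*n^2*y^3 - 7*n*y^4 + y^5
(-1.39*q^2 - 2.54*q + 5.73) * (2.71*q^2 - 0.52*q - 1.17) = -3.7669*q^4 - 6.1606*q^3 + 18.4754*q^2 - 0.00780000000000047*q - 6.7041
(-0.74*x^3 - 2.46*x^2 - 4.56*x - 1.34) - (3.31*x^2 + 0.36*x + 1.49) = -0.74*x^3 - 5.77*x^2 - 4.92*x - 2.83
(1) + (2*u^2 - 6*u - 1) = 2*u^2 - 6*u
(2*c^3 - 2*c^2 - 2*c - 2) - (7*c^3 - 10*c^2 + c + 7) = -5*c^3 + 8*c^2 - 3*c - 9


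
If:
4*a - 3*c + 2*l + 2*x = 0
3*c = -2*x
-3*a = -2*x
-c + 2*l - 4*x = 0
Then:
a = 0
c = 0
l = 0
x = 0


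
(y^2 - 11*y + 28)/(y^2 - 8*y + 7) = (y - 4)/(y - 1)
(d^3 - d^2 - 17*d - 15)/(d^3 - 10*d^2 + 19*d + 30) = (d + 3)/(d - 6)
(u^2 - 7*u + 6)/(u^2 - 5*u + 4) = (u - 6)/(u - 4)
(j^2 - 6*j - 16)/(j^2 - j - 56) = (j + 2)/(j + 7)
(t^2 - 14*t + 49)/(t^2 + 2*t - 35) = (t^2 - 14*t + 49)/(t^2 + 2*t - 35)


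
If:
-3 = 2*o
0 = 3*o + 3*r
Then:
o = -3/2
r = 3/2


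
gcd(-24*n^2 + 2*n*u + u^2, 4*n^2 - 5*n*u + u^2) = -4*n + u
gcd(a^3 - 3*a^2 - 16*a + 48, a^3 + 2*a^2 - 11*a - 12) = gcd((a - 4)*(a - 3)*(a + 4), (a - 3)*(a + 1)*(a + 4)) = a^2 + a - 12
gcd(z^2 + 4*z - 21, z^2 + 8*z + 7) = z + 7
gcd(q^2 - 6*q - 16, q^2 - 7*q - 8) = q - 8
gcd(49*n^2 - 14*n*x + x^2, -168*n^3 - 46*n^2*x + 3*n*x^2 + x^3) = -7*n + x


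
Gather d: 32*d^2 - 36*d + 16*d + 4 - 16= 32*d^2 - 20*d - 12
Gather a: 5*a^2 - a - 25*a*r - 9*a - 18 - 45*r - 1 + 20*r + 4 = 5*a^2 + a*(-25*r - 10) - 25*r - 15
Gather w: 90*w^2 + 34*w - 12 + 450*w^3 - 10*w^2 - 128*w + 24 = 450*w^3 + 80*w^2 - 94*w + 12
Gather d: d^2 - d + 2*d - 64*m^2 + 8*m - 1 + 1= d^2 + d - 64*m^2 + 8*m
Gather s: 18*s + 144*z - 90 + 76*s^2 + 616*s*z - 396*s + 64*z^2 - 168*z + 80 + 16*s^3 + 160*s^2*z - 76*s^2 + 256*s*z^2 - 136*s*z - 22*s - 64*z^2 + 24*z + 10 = 16*s^3 + 160*s^2*z + s*(256*z^2 + 480*z - 400)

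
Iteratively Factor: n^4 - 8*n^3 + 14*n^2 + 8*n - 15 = (n - 3)*(n^3 - 5*n^2 - n + 5) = (n - 3)*(n - 1)*(n^2 - 4*n - 5) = (n - 3)*(n - 1)*(n + 1)*(n - 5)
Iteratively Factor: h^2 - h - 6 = (h - 3)*(h + 2)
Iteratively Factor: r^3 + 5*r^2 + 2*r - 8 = (r + 2)*(r^2 + 3*r - 4) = (r - 1)*(r + 2)*(r + 4)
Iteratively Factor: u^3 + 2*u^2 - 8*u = (u - 2)*(u^2 + 4*u) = (u - 2)*(u + 4)*(u)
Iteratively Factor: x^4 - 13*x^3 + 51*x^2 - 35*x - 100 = (x - 4)*(x^3 - 9*x^2 + 15*x + 25) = (x - 4)*(x + 1)*(x^2 - 10*x + 25) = (x - 5)*(x - 4)*(x + 1)*(x - 5)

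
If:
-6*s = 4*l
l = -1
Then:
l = -1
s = 2/3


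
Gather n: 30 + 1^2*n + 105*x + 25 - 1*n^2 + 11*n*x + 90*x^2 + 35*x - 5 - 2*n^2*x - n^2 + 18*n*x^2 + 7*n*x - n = n^2*(-2*x - 2) + n*(18*x^2 + 18*x) + 90*x^2 + 140*x + 50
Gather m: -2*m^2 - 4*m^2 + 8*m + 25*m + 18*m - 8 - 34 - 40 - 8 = -6*m^2 + 51*m - 90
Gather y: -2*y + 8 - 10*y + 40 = 48 - 12*y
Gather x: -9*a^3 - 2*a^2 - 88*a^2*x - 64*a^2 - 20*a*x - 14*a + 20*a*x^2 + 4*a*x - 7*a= -9*a^3 - 66*a^2 + 20*a*x^2 - 21*a + x*(-88*a^2 - 16*a)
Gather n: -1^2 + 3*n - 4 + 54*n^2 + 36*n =54*n^2 + 39*n - 5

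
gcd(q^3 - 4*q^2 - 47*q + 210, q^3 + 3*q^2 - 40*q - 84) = q^2 + q - 42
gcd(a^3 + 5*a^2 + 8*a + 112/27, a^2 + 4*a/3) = a + 4/3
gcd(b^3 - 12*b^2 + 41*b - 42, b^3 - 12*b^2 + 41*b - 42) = b^3 - 12*b^2 + 41*b - 42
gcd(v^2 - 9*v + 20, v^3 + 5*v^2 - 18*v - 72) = v - 4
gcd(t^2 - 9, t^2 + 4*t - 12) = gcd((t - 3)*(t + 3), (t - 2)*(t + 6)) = 1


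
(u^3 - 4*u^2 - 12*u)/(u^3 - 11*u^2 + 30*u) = (u + 2)/(u - 5)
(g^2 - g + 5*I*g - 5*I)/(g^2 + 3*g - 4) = (g + 5*I)/(g + 4)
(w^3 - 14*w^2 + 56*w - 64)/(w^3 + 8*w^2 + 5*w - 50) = (w^2 - 12*w + 32)/(w^2 + 10*w + 25)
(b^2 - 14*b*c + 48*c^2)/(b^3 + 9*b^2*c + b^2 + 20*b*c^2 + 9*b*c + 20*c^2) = (b^2 - 14*b*c + 48*c^2)/(b^3 + 9*b^2*c + b^2 + 20*b*c^2 + 9*b*c + 20*c^2)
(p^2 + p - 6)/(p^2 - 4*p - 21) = (p - 2)/(p - 7)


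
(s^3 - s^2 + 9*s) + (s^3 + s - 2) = 2*s^3 - s^2 + 10*s - 2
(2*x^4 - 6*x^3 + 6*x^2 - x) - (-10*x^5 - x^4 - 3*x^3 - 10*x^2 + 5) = 10*x^5 + 3*x^4 - 3*x^3 + 16*x^2 - x - 5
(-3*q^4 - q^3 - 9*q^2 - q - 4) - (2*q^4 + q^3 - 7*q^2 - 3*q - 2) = -5*q^4 - 2*q^3 - 2*q^2 + 2*q - 2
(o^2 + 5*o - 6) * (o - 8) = o^3 - 3*o^2 - 46*o + 48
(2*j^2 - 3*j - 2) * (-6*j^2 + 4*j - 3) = -12*j^4 + 26*j^3 - 6*j^2 + j + 6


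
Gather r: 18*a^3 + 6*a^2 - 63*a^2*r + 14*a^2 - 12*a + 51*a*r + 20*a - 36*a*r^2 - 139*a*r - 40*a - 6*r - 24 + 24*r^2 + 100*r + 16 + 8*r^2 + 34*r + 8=18*a^3 + 20*a^2 - 32*a + r^2*(32 - 36*a) + r*(-63*a^2 - 88*a + 128)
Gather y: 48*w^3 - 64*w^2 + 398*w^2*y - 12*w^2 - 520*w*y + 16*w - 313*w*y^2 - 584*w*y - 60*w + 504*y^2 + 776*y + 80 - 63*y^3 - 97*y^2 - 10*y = 48*w^3 - 76*w^2 - 44*w - 63*y^3 + y^2*(407 - 313*w) + y*(398*w^2 - 1104*w + 766) + 80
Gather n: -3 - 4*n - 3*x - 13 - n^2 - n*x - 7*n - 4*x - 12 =-n^2 + n*(-x - 11) - 7*x - 28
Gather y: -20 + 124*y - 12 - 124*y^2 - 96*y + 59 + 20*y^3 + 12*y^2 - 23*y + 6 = 20*y^3 - 112*y^2 + 5*y + 33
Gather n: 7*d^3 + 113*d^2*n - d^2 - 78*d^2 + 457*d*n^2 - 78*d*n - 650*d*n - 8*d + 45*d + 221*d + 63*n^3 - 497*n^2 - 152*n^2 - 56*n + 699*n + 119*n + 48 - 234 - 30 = 7*d^3 - 79*d^2 + 258*d + 63*n^3 + n^2*(457*d - 649) + n*(113*d^2 - 728*d + 762) - 216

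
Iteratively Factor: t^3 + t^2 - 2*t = (t - 1)*(t^2 + 2*t) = (t - 1)*(t + 2)*(t)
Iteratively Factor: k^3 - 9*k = (k - 3)*(k^2 + 3*k) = k*(k - 3)*(k + 3)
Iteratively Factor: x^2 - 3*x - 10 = (x - 5)*(x + 2)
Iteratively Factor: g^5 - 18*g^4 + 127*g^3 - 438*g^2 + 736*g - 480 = (g - 2)*(g^4 - 16*g^3 + 95*g^2 - 248*g + 240) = (g - 3)*(g - 2)*(g^3 - 13*g^2 + 56*g - 80) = (g - 4)*(g - 3)*(g - 2)*(g^2 - 9*g + 20) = (g - 4)^2*(g - 3)*(g - 2)*(g - 5)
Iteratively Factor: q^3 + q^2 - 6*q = (q)*(q^2 + q - 6) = q*(q - 2)*(q + 3)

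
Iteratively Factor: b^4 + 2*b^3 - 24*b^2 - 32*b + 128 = (b + 4)*(b^3 - 2*b^2 - 16*b + 32) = (b + 4)^2*(b^2 - 6*b + 8) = (b - 2)*(b + 4)^2*(b - 4)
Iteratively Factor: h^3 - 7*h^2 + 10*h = (h - 2)*(h^2 - 5*h) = h*(h - 2)*(h - 5)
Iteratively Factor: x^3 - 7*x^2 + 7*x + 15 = (x + 1)*(x^2 - 8*x + 15) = (x - 3)*(x + 1)*(x - 5)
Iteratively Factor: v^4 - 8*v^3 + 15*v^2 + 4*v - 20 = (v - 5)*(v^3 - 3*v^2 + 4) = (v - 5)*(v - 2)*(v^2 - v - 2) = (v - 5)*(v - 2)*(v + 1)*(v - 2)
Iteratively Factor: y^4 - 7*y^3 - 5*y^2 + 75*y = (y + 3)*(y^3 - 10*y^2 + 25*y) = (y - 5)*(y + 3)*(y^2 - 5*y) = (y - 5)^2*(y + 3)*(y)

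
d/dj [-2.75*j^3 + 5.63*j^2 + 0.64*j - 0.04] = -8.25*j^2 + 11.26*j + 0.64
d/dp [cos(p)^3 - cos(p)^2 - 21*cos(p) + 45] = (-3*cos(p)^2 + 2*cos(p) + 21)*sin(p)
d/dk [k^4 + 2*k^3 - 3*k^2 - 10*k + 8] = 4*k^3 + 6*k^2 - 6*k - 10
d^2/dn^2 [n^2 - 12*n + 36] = 2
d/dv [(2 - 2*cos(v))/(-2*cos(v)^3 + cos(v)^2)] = 2*(4*cos(v)^2 - 7*cos(v) + 2)*sin(v)/((2*cos(v) - 1)^2*cos(v)^3)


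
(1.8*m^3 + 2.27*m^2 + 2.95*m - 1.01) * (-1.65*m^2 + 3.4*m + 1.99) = -2.97*m^5 + 2.3745*m^4 + 6.4325*m^3 + 16.2138*m^2 + 2.4365*m - 2.0099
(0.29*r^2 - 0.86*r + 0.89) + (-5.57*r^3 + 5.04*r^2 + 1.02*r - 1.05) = -5.57*r^3 + 5.33*r^2 + 0.16*r - 0.16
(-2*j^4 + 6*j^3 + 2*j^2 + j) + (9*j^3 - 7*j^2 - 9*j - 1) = -2*j^4 + 15*j^3 - 5*j^2 - 8*j - 1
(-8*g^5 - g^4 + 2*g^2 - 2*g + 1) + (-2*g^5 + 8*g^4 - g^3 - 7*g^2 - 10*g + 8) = -10*g^5 + 7*g^4 - g^3 - 5*g^2 - 12*g + 9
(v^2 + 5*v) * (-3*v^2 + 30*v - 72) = -3*v^4 + 15*v^3 + 78*v^2 - 360*v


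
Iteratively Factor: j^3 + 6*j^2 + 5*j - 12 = (j + 3)*(j^2 + 3*j - 4) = (j - 1)*(j + 3)*(j + 4)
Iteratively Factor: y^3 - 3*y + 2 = (y - 1)*(y^2 + y - 2) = (y - 1)*(y + 2)*(y - 1)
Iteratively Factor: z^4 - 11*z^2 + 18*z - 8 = (z - 1)*(z^3 + z^2 - 10*z + 8) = (z - 1)*(z + 4)*(z^2 - 3*z + 2) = (z - 1)^2*(z + 4)*(z - 2)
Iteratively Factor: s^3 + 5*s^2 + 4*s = (s + 4)*(s^2 + s) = (s + 1)*(s + 4)*(s)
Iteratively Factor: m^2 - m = (m - 1)*(m)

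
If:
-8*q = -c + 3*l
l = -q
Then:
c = 5*q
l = -q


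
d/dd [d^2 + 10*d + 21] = 2*d + 10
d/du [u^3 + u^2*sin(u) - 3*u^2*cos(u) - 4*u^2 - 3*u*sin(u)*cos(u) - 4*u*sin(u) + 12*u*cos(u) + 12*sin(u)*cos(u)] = 3*u^2*sin(u) + u^2*cos(u) + 3*u^2 - 10*sqrt(2)*u*sin(u + pi/4) - 3*u*cos(2*u) - 8*u - 4*sin(u) - 3*sin(2*u)/2 + 12*cos(u) + 12*cos(2*u)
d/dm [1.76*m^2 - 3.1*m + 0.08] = 3.52*m - 3.1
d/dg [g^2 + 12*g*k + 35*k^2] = 2*g + 12*k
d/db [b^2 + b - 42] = 2*b + 1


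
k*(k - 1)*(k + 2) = k^3 + k^2 - 2*k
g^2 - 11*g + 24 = (g - 8)*(g - 3)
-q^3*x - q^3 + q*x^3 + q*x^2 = (-q + x)*(q + x)*(q*x + q)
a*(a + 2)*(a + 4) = a^3 + 6*a^2 + 8*a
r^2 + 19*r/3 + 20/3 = (r + 4/3)*(r + 5)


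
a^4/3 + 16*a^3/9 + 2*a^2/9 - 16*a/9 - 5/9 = (a/3 + 1/3)*(a - 1)*(a + 1/3)*(a + 5)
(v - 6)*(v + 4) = v^2 - 2*v - 24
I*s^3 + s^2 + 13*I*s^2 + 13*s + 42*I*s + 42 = (s + 6)*(s + 7)*(I*s + 1)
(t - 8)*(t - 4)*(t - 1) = t^3 - 13*t^2 + 44*t - 32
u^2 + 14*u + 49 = (u + 7)^2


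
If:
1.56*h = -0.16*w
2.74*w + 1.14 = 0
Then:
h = 0.04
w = -0.42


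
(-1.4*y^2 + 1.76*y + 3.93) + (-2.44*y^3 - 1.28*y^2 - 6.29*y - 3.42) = -2.44*y^3 - 2.68*y^2 - 4.53*y + 0.51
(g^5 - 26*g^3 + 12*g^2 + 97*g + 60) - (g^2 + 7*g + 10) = g^5 - 26*g^3 + 11*g^2 + 90*g + 50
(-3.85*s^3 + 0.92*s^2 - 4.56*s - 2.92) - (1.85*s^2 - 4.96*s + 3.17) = -3.85*s^3 - 0.93*s^2 + 0.4*s - 6.09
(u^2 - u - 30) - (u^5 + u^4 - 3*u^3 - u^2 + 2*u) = -u^5 - u^4 + 3*u^3 + 2*u^2 - 3*u - 30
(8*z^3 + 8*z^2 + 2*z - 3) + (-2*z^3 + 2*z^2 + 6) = 6*z^3 + 10*z^2 + 2*z + 3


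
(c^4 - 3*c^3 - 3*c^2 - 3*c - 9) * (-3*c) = -3*c^5 + 9*c^4 + 9*c^3 + 9*c^2 + 27*c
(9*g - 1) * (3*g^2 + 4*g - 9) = 27*g^3 + 33*g^2 - 85*g + 9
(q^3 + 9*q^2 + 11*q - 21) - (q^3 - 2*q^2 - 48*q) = 11*q^2 + 59*q - 21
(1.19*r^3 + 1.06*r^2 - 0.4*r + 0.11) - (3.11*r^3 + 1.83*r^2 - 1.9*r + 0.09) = -1.92*r^3 - 0.77*r^2 + 1.5*r + 0.02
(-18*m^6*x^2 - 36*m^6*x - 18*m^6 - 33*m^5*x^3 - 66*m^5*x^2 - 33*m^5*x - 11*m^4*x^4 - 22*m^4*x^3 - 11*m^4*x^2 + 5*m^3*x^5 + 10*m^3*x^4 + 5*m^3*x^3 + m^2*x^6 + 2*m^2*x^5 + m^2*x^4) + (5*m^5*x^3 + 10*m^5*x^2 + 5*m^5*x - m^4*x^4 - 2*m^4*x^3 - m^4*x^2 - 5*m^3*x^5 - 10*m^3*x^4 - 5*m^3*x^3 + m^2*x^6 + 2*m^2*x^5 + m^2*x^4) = -18*m^6*x^2 - 36*m^6*x - 18*m^6 - 28*m^5*x^3 - 56*m^5*x^2 - 28*m^5*x - 12*m^4*x^4 - 24*m^4*x^3 - 12*m^4*x^2 + 2*m^2*x^6 + 4*m^2*x^5 + 2*m^2*x^4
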